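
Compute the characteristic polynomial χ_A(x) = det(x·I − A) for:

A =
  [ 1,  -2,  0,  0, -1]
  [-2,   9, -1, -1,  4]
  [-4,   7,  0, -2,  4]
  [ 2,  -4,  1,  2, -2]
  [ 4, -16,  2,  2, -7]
x^5 - 5*x^4 + 10*x^3 - 10*x^2 + 5*x - 1

Expanding det(x·I − A) (e.g. by cofactor expansion or by noting that A is similar to its Jordan form J, which has the same characteristic polynomial as A) gives
  χ_A(x) = x^5 - 5*x^4 + 10*x^3 - 10*x^2 + 5*x - 1
which factors as (x - 1)^5. The eigenvalues (with algebraic multiplicities) are λ = 1 with multiplicity 5.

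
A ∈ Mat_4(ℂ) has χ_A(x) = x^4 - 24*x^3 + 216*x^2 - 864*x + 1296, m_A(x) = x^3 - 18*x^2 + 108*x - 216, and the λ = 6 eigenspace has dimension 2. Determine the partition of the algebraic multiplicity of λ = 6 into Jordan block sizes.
Block sizes for λ = 6: [3, 1]

Step 1 — from the characteristic polynomial, algebraic multiplicity of λ = 6 is 4. From dim ker(A − (6)·I) = 2, there are exactly 2 Jordan blocks for λ = 6.
Step 2 — from the minimal polynomial, the factor (x − 6)^3 tells us the largest block for λ = 6 has size 3.
Step 3 — with total size 4, 2 blocks, and largest block 3, the block sizes (in nonincreasing order) are [3, 1].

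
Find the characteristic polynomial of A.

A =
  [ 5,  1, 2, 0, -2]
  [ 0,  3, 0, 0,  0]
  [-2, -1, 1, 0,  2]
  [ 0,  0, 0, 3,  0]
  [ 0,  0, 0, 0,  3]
x^5 - 15*x^4 + 90*x^3 - 270*x^2 + 405*x - 243

Expanding det(x·I − A) (e.g. by cofactor expansion or by noting that A is similar to its Jordan form J, which has the same characteristic polynomial as A) gives
  χ_A(x) = x^5 - 15*x^4 + 90*x^3 - 270*x^2 + 405*x - 243
which factors as (x - 3)^5. The eigenvalues (with algebraic multiplicities) are λ = 3 with multiplicity 5.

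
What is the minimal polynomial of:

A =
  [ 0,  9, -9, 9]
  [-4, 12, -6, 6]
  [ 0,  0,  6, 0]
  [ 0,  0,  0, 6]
x^2 - 12*x + 36

The characteristic polynomial is χ_A(x) = (x - 6)^4, so the eigenvalues are known. The minimal polynomial is
  m_A(x) = Π_λ (x − λ)^{k_λ}
where k_λ is the size of the *largest* Jordan block for λ (equivalently, the smallest k with (A − λI)^k v = 0 for every generalised eigenvector v of λ).

  λ = 6: largest Jordan block has size 2, contributing (x − 6)^2

So m_A(x) = (x - 6)^2 = x^2 - 12*x + 36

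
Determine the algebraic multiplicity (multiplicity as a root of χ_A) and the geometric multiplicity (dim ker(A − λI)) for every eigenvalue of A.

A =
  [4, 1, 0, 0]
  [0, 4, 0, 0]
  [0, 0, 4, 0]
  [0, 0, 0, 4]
λ = 4: alg = 4, geom = 3

Step 1 — factor the characteristic polynomial to read off the algebraic multiplicities:
  χ_A(x) = (x - 4)^4

Step 2 — compute geometric multiplicities via the rank-nullity identity g(λ) = n − rank(A − λI):
  rank(A − (4)·I) = 1, so dim ker(A − (4)·I) = n − 1 = 3

Summary:
  λ = 4: algebraic multiplicity = 4, geometric multiplicity = 3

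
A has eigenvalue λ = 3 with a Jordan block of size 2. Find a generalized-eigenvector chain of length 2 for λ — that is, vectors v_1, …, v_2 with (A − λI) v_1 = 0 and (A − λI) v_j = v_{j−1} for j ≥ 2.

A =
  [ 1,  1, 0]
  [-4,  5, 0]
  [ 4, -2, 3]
A Jordan chain for λ = 3 of length 2:
v_1 = (-2, -4, 4)ᵀ
v_2 = (1, 0, 0)ᵀ

Let N = A − (3)·I. We want v_2 with N^2 v_2 = 0 but N^1 v_2 ≠ 0; then v_{j-1} := N · v_j for j = 2, …, 2.

Pick v_2 = (1, 0, 0)ᵀ.
Then v_1 = N · v_2 = (-2, -4, 4)ᵀ.

Sanity check: (A − (3)·I) v_1 = (0, 0, 0)ᵀ = 0. ✓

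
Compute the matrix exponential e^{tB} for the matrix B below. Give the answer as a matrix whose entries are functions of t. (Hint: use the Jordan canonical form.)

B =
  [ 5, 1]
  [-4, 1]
e^{tB} =
  [2*t*exp(3*t) + exp(3*t), t*exp(3*t)]
  [-4*t*exp(3*t), -2*t*exp(3*t) + exp(3*t)]

Strategy: write B = P · J · P⁻¹ where J is a Jordan canonical form, so e^{tB} = P · e^{tJ} · P⁻¹, and e^{tJ} can be computed block-by-block.

B has Jordan form
J =
  [3, 1]
  [0, 3]
(up to reordering of blocks).

Per-block formulas:
  For a 2×2 Jordan block J_2(3): exp(t · J_2(3)) = e^(3t)·(I + t·N), where N is the 2×2 nilpotent shift.

After assembling e^{tJ} and conjugating by P, we get:

e^{tB} =
  [2*t*exp(3*t) + exp(3*t), t*exp(3*t)]
  [-4*t*exp(3*t), -2*t*exp(3*t) + exp(3*t)]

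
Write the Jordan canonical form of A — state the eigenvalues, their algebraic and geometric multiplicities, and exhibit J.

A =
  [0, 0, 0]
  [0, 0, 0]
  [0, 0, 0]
J_1(0) ⊕ J_1(0) ⊕ J_1(0)

The characteristic polynomial is
  det(x·I − A) = x^3

Eigenvalues and multiplicities (the geometric multiplicity of λ is n − rank(A − λI), which equals the number of Jordan blocks for λ):
  λ = 0: algebraic multiplicity = 3, geometric multiplicity = 3

Determining the block sizes for each eigenvalue:
  λ = 0: gm = am = 3, so every block has size 1 → block sizes [1, 1, 1]

Assembling the blocks gives a Jordan form
J =
  [0, 0, 0]
  [0, 0, 0]
  [0, 0, 0]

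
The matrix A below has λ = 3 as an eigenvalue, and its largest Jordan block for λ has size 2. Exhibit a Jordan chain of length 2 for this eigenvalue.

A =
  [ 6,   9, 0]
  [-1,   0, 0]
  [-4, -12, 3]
A Jordan chain for λ = 3 of length 2:
v_1 = (3, -1, -4)ᵀ
v_2 = (1, 0, 0)ᵀ

Let N = A − (3)·I. We want v_2 with N^2 v_2 = 0 but N^1 v_2 ≠ 0; then v_{j-1} := N · v_j for j = 2, …, 2.

Pick v_2 = (1, 0, 0)ᵀ.
Then v_1 = N · v_2 = (3, -1, -4)ᵀ.

Sanity check: (A − (3)·I) v_1 = (0, 0, 0)ᵀ = 0. ✓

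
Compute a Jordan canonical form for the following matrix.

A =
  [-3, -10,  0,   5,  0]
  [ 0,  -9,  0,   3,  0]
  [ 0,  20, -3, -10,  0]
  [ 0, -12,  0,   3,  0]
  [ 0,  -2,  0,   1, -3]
J_2(-3) ⊕ J_1(-3) ⊕ J_1(-3) ⊕ J_1(-3)

The characteristic polynomial is
  det(x·I − A) = x^5 + 15*x^4 + 90*x^3 + 270*x^2 + 405*x + 243 = (x + 3)^5

Eigenvalues and multiplicities (the geometric multiplicity of λ is n − rank(A − λI), which equals the number of Jordan blocks for λ):
  λ = -3: algebraic multiplicity = 5, geometric multiplicity = 4

Determining the block sizes for each eigenvalue:
  λ = -3: 4 blocks summing to 5 forces exactly one block of size 2 and the rest size 1 → block sizes [2, 1, 1, 1]

Assembling the blocks gives a Jordan form
J =
  [-3,  1,  0,  0,  0]
  [ 0, -3,  0,  0,  0]
  [ 0,  0, -3,  0,  0]
  [ 0,  0,  0, -3,  0]
  [ 0,  0,  0,  0, -3]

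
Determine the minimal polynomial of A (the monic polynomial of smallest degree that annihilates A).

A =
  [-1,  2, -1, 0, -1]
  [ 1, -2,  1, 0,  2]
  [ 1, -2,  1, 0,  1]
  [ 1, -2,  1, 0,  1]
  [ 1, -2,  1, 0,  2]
x^3

The characteristic polynomial is χ_A(x) = x^5, so the eigenvalues are known. The minimal polynomial is
  m_A(x) = Π_λ (x − λ)^{k_λ}
where k_λ is the size of the *largest* Jordan block for λ (equivalently, the smallest k with (A − λI)^k v = 0 for every generalised eigenvector v of λ).

  λ = 0: largest Jordan block has size 3, contributing (x − 0)^3

So m_A(x) = x^3 = x^3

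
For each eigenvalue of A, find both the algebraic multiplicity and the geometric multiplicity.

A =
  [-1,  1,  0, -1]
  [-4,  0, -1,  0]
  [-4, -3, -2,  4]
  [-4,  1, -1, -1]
λ = -1: alg = 4, geom = 2

Step 1 — factor the characteristic polynomial to read off the algebraic multiplicities:
  χ_A(x) = (x + 1)^4

Step 2 — compute geometric multiplicities via the rank-nullity identity g(λ) = n − rank(A − λI):
  rank(A − (-1)·I) = 2, so dim ker(A − (-1)·I) = n − 2 = 2

Summary:
  λ = -1: algebraic multiplicity = 4, geometric multiplicity = 2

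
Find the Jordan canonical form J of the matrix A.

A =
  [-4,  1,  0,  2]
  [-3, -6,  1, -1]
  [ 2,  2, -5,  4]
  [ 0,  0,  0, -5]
J_3(-5) ⊕ J_1(-5)

The characteristic polynomial is
  det(x·I − A) = x^4 + 20*x^3 + 150*x^2 + 500*x + 625 = (x + 5)^4

Eigenvalues and multiplicities (the geometric multiplicity of λ is n − rank(A − λI), which equals the number of Jordan blocks for λ):
  λ = -5: algebraic multiplicity = 4, geometric multiplicity = 2

Determining the block sizes for each eigenvalue:
  λ = -5: with am = 4 and gm = 2, the partition is not yet determined (e.g. several partitions of 4 into 2 parts exist). Let N = A − (-5)·I. Computing rank(N^1) = 2, rank(N^2) = 1, rank(N^3) = 0; the number of blocks of size ≥ j is rank(N^{j−1}) − rank(N^j), giving [2, 1, 1]. So we have 1 block(s) of size 3, 1 block(s) of size 1 → block sizes [3, 1]

Assembling the blocks gives a Jordan form
J =
  [-5,  1,  0,  0]
  [ 0, -5,  1,  0]
  [ 0,  0, -5,  0]
  [ 0,  0,  0, -5]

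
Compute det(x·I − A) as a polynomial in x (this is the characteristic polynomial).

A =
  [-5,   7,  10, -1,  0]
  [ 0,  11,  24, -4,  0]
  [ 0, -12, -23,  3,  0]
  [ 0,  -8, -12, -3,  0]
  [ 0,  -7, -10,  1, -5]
x^5 + 25*x^4 + 250*x^3 + 1250*x^2 + 3125*x + 3125

Expanding det(x·I − A) (e.g. by cofactor expansion or by noting that A is similar to its Jordan form J, which has the same characteristic polynomial as A) gives
  χ_A(x) = x^5 + 25*x^4 + 250*x^3 + 1250*x^2 + 3125*x + 3125
which factors as (x + 5)^5. The eigenvalues (with algebraic multiplicities) are λ = -5 with multiplicity 5.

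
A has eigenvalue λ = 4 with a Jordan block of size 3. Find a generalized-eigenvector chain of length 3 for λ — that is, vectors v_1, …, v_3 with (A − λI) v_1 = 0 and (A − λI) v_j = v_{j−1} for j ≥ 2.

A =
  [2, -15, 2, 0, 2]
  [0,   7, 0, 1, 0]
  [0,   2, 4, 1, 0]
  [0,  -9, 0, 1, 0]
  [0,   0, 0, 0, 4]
A Jordan chain for λ = 4 of length 3:
v_1 = (-3, 0, -3, 0, 0)ᵀ
v_2 = (-19, 3, 2, -9, 0)ᵀ
v_3 = (2, 1, 0, 0, 0)ᵀ

Let N = A − (4)·I. We want v_3 with N^3 v_3 = 0 but N^2 v_3 ≠ 0; then v_{j-1} := N · v_j for j = 3, …, 2.

Pick v_3 = (2, 1, 0, 0, 0)ᵀ.
Then v_2 = N · v_3 = (-19, 3, 2, -9, 0)ᵀ.
Then v_1 = N · v_2 = (-3, 0, -3, 0, 0)ᵀ.

Sanity check: (A − (4)·I) v_1 = (0, 0, 0, 0, 0)ᵀ = 0. ✓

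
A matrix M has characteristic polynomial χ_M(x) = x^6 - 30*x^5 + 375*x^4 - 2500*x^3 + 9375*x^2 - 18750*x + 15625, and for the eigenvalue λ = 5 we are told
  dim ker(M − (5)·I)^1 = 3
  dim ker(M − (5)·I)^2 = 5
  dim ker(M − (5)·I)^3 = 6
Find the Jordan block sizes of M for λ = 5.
Block sizes for λ = 5: [3, 2, 1]

From the dimensions of kernels of powers, the number of Jordan blocks of size at least j is d_j − d_{j−1} where d_j = dim ker(N^j) (with d_0 = 0). Computing the differences gives [3, 2, 1].
The number of blocks of size exactly k is (#blocks of size ≥ k) − (#blocks of size ≥ k + 1), so the partition is: 1 block(s) of size 1, 1 block(s) of size 2, 1 block(s) of size 3.
In nonincreasing order the block sizes are [3, 2, 1].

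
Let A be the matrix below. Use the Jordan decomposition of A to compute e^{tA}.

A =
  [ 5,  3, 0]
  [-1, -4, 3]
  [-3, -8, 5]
e^{tA} =
  [3*t^2*exp(2*t) + 3*t*exp(2*t) + exp(2*t), -9*t^2*exp(2*t)/2 + 3*t*exp(2*t), 9*t^2*exp(2*t)/2]
  [-3*t^2*exp(2*t) - t*exp(2*t), 9*t^2*exp(2*t)/2 - 6*t*exp(2*t) + exp(2*t), -9*t^2*exp(2*t)/2 + 3*t*exp(2*t)]
  [-5*t^2*exp(2*t) - 3*t*exp(2*t), 15*t^2*exp(2*t)/2 - 8*t*exp(2*t), -15*t^2*exp(2*t)/2 + 3*t*exp(2*t) + exp(2*t)]

Strategy: write A = P · J · P⁻¹ where J is a Jordan canonical form, so e^{tA} = P · e^{tJ} · P⁻¹, and e^{tJ} can be computed block-by-block.

A has Jordan form
J =
  [2, 1, 0]
  [0, 2, 1]
  [0, 0, 2]
(up to reordering of blocks).

Per-block formulas:
  For a 3×3 Jordan block J_3(2): exp(t · J_3(2)) = e^(2t)·(I + t·N + (t^2/2)·N^2), where N is the 3×3 nilpotent shift.

After assembling e^{tJ} and conjugating by P, we get:

e^{tA} =
  [3*t^2*exp(2*t) + 3*t*exp(2*t) + exp(2*t), -9*t^2*exp(2*t)/2 + 3*t*exp(2*t), 9*t^2*exp(2*t)/2]
  [-3*t^2*exp(2*t) - t*exp(2*t), 9*t^2*exp(2*t)/2 - 6*t*exp(2*t) + exp(2*t), -9*t^2*exp(2*t)/2 + 3*t*exp(2*t)]
  [-5*t^2*exp(2*t) - 3*t*exp(2*t), 15*t^2*exp(2*t)/2 - 8*t*exp(2*t), -15*t^2*exp(2*t)/2 + 3*t*exp(2*t) + exp(2*t)]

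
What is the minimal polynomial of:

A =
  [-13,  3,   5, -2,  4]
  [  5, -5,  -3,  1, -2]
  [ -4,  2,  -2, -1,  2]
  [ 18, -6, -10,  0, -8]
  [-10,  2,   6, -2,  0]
x^2 + 8*x + 16

The characteristic polynomial is χ_A(x) = (x + 4)^5, so the eigenvalues are known. The minimal polynomial is
  m_A(x) = Π_λ (x − λ)^{k_λ}
where k_λ is the size of the *largest* Jordan block for λ (equivalently, the smallest k with (A − λI)^k v = 0 for every generalised eigenvector v of λ).

  λ = -4: largest Jordan block has size 2, contributing (x + 4)^2

So m_A(x) = (x + 4)^2 = x^2 + 8*x + 16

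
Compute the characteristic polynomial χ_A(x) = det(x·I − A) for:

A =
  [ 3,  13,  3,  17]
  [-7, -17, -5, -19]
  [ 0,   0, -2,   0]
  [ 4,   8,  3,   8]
x^4 + 8*x^3 + 24*x^2 + 32*x + 16

Expanding det(x·I − A) (e.g. by cofactor expansion or by noting that A is similar to its Jordan form J, which has the same characteristic polynomial as A) gives
  χ_A(x) = x^4 + 8*x^3 + 24*x^2 + 32*x + 16
which factors as (x + 2)^4. The eigenvalues (with algebraic multiplicities) are λ = -2 with multiplicity 4.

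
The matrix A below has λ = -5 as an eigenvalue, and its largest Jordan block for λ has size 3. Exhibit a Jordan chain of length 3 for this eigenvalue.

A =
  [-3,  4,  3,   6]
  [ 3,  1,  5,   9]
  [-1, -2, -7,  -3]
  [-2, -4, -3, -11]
A Jordan chain for λ = -5 of length 3:
v_1 = (1, 1, 0, -1)ᵀ
v_2 = (2, 3, -1, -2)ᵀ
v_3 = (1, 0, 0, 0)ᵀ

Let N = A − (-5)·I. We want v_3 with N^3 v_3 = 0 but N^2 v_3 ≠ 0; then v_{j-1} := N · v_j for j = 3, …, 2.

Pick v_3 = (1, 0, 0, 0)ᵀ.
Then v_2 = N · v_3 = (2, 3, -1, -2)ᵀ.
Then v_1 = N · v_2 = (1, 1, 0, -1)ᵀ.

Sanity check: (A − (-5)·I) v_1 = (0, 0, 0, 0)ᵀ = 0. ✓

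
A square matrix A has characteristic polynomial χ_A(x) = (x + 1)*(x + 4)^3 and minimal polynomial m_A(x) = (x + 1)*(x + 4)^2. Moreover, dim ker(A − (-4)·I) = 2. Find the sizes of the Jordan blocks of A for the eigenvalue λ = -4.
Block sizes for λ = -4: [2, 1]

Step 1 — from the characteristic polynomial, algebraic multiplicity of λ = -4 is 3. From dim ker(A − (-4)·I) = 2, there are exactly 2 Jordan blocks for λ = -4.
Step 2 — from the minimal polynomial, the factor (x + 4)^2 tells us the largest block for λ = -4 has size 2.
Step 3 — with total size 3, 2 blocks, and largest block 2, the block sizes (in nonincreasing order) are [2, 1].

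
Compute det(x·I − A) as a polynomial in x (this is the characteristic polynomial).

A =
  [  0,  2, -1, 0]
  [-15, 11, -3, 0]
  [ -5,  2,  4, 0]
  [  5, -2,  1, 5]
x^4 - 20*x^3 + 150*x^2 - 500*x + 625

Expanding det(x·I − A) (e.g. by cofactor expansion or by noting that A is similar to its Jordan form J, which has the same characteristic polynomial as A) gives
  χ_A(x) = x^4 - 20*x^3 + 150*x^2 - 500*x + 625
which factors as (x - 5)^4. The eigenvalues (with algebraic multiplicities) are λ = 5 with multiplicity 4.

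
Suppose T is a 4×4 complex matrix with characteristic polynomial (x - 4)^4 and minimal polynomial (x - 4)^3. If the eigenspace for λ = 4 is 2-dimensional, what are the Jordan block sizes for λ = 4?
Block sizes for λ = 4: [3, 1]

Step 1 — from the characteristic polynomial, algebraic multiplicity of λ = 4 is 4. From dim ker(T − (4)·I) = 2, there are exactly 2 Jordan blocks for λ = 4.
Step 2 — from the minimal polynomial, the factor (x − 4)^3 tells us the largest block for λ = 4 has size 3.
Step 3 — with total size 4, 2 blocks, and largest block 3, the block sizes (in nonincreasing order) are [3, 1].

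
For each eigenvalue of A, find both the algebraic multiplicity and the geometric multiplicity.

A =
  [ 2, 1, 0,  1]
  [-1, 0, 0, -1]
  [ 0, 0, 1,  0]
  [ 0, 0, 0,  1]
λ = 1: alg = 4, geom = 3

Step 1 — factor the characteristic polynomial to read off the algebraic multiplicities:
  χ_A(x) = (x - 1)^4

Step 2 — compute geometric multiplicities via the rank-nullity identity g(λ) = n − rank(A − λI):
  rank(A − (1)·I) = 1, so dim ker(A − (1)·I) = n − 1 = 3

Summary:
  λ = 1: algebraic multiplicity = 4, geometric multiplicity = 3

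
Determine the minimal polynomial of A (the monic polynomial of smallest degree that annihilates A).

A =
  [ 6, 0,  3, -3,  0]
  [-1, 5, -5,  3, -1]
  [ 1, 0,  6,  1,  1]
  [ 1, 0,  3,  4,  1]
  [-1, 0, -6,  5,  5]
x^4 - 20*x^3 + 147*x^2 - 468*x + 540

The characteristic polynomial is χ_A(x) = (x - 6)^3*(x - 5)*(x - 3), so the eigenvalues are known. The minimal polynomial is
  m_A(x) = Π_λ (x − λ)^{k_λ}
where k_λ is the size of the *largest* Jordan block for λ (equivalently, the smallest k with (A − λI)^k v = 0 for every generalised eigenvector v of λ).

  λ = 3: largest Jordan block has size 1, contributing (x − 3)
  λ = 5: largest Jordan block has size 1, contributing (x − 5)
  λ = 6: largest Jordan block has size 2, contributing (x − 6)^2

So m_A(x) = (x - 6)^2*(x - 5)*(x - 3) = x^4 - 20*x^3 + 147*x^2 - 468*x + 540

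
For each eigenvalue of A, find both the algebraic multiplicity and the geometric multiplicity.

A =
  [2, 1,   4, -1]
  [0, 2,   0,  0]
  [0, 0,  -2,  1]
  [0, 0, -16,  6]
λ = 2: alg = 4, geom = 2

Step 1 — factor the characteristic polynomial to read off the algebraic multiplicities:
  χ_A(x) = (x - 2)^4

Step 2 — compute geometric multiplicities via the rank-nullity identity g(λ) = n − rank(A − λI):
  rank(A − (2)·I) = 2, so dim ker(A − (2)·I) = n − 2 = 2

Summary:
  λ = 2: algebraic multiplicity = 4, geometric multiplicity = 2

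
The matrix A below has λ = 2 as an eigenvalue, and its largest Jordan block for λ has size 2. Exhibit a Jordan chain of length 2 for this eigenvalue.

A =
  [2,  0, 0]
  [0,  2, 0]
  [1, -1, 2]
A Jordan chain for λ = 2 of length 2:
v_1 = (0, 0, 1)ᵀ
v_2 = (1, 0, 0)ᵀ

Let N = A − (2)·I. We want v_2 with N^2 v_2 = 0 but N^1 v_2 ≠ 0; then v_{j-1} := N · v_j for j = 2, …, 2.

Pick v_2 = (1, 0, 0)ᵀ.
Then v_1 = N · v_2 = (0, 0, 1)ᵀ.

Sanity check: (A − (2)·I) v_1 = (0, 0, 0)ᵀ = 0. ✓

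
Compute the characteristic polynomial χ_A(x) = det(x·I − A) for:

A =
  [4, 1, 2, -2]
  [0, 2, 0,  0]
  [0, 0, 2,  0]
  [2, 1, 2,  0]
x^4 - 8*x^3 + 24*x^2 - 32*x + 16

Expanding det(x·I − A) (e.g. by cofactor expansion or by noting that A is similar to its Jordan form J, which has the same characteristic polynomial as A) gives
  χ_A(x) = x^4 - 8*x^3 + 24*x^2 - 32*x + 16
which factors as (x - 2)^4. The eigenvalues (with algebraic multiplicities) are λ = 2 with multiplicity 4.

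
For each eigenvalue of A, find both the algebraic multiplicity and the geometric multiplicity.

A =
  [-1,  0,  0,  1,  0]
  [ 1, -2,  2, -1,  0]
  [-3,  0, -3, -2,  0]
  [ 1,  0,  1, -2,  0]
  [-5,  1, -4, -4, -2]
λ = -2: alg = 5, geom = 2

Step 1 — factor the characteristic polynomial to read off the algebraic multiplicities:
  χ_A(x) = (x + 2)^5

Step 2 — compute geometric multiplicities via the rank-nullity identity g(λ) = n − rank(A − λI):
  rank(A − (-2)·I) = 3, so dim ker(A − (-2)·I) = n − 3 = 2

Summary:
  λ = -2: algebraic multiplicity = 5, geometric multiplicity = 2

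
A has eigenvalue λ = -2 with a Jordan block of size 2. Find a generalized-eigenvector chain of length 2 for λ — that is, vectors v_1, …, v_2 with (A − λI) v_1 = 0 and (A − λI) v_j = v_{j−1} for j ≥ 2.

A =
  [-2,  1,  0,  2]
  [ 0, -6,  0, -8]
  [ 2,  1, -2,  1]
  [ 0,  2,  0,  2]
A Jordan chain for λ = -2 of length 2:
v_1 = (0, 0, 2, 0)ᵀ
v_2 = (1, 0, 0, 0)ᵀ

Let N = A − (-2)·I. We want v_2 with N^2 v_2 = 0 but N^1 v_2 ≠ 0; then v_{j-1} := N · v_j for j = 2, …, 2.

Pick v_2 = (1, 0, 0, 0)ᵀ.
Then v_1 = N · v_2 = (0, 0, 2, 0)ᵀ.

Sanity check: (A − (-2)·I) v_1 = (0, 0, 0, 0)ᵀ = 0. ✓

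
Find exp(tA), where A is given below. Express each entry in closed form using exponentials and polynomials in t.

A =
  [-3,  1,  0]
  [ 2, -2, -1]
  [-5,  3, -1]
e^{tA} =
  [3*t^2*exp(-2*t)/2 - t*exp(-2*t) + exp(-2*t), -t^2*exp(-2*t)/2 + t*exp(-2*t), -t^2*exp(-2*t)/2]
  [3*t^2*exp(-2*t)/2 + 2*t*exp(-2*t), -t^2*exp(-2*t)/2 + exp(-2*t), -t^2*exp(-2*t)/2 - t*exp(-2*t)]
  [3*t^2*exp(-2*t) - 5*t*exp(-2*t), -t^2*exp(-2*t) + 3*t*exp(-2*t), -t^2*exp(-2*t) + t*exp(-2*t) + exp(-2*t)]

Strategy: write A = P · J · P⁻¹ where J is a Jordan canonical form, so e^{tA} = P · e^{tJ} · P⁻¹, and e^{tJ} can be computed block-by-block.

A has Jordan form
J =
  [-2,  1,  0]
  [ 0, -2,  1]
  [ 0,  0, -2]
(up to reordering of blocks).

Per-block formulas:
  For a 3×3 Jordan block J_3(-2): exp(t · J_3(-2)) = e^(-2t)·(I + t·N + (t^2/2)·N^2), where N is the 3×3 nilpotent shift.

After assembling e^{tJ} and conjugating by P, we get:

e^{tA} =
  [3*t^2*exp(-2*t)/2 - t*exp(-2*t) + exp(-2*t), -t^2*exp(-2*t)/2 + t*exp(-2*t), -t^2*exp(-2*t)/2]
  [3*t^2*exp(-2*t)/2 + 2*t*exp(-2*t), -t^2*exp(-2*t)/2 + exp(-2*t), -t^2*exp(-2*t)/2 - t*exp(-2*t)]
  [3*t^2*exp(-2*t) - 5*t*exp(-2*t), -t^2*exp(-2*t) + 3*t*exp(-2*t), -t^2*exp(-2*t) + t*exp(-2*t) + exp(-2*t)]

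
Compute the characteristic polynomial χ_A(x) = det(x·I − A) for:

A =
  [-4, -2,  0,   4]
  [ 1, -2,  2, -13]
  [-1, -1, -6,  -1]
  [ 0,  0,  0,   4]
x^4 + 8*x^3 - 128*x - 256

Expanding det(x·I − A) (e.g. by cofactor expansion or by noting that A is similar to its Jordan form J, which has the same characteristic polynomial as A) gives
  χ_A(x) = x^4 + 8*x^3 - 128*x - 256
which factors as (x - 4)*(x + 4)^3. The eigenvalues (with algebraic multiplicities) are λ = -4 with multiplicity 3, λ = 4 with multiplicity 1.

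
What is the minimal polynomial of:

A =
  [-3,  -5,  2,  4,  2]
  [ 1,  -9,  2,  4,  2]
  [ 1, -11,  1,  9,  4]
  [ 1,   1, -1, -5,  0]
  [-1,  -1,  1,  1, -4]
x^2 + 8*x + 16

The characteristic polynomial is χ_A(x) = (x + 4)^5, so the eigenvalues are known. The minimal polynomial is
  m_A(x) = Π_λ (x − λ)^{k_λ}
where k_λ is the size of the *largest* Jordan block for λ (equivalently, the smallest k with (A − λI)^k v = 0 for every generalised eigenvector v of λ).

  λ = -4: largest Jordan block has size 2, contributing (x + 4)^2

So m_A(x) = (x + 4)^2 = x^2 + 8*x + 16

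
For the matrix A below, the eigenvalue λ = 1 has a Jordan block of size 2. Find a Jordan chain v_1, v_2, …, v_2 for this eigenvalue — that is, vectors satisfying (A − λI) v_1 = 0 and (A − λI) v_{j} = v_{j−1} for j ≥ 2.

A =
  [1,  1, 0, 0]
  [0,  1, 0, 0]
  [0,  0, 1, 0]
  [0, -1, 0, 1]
A Jordan chain for λ = 1 of length 2:
v_1 = (1, 0, 0, -1)ᵀ
v_2 = (0, 1, 0, 0)ᵀ

Let N = A − (1)·I. We want v_2 with N^2 v_2 = 0 but N^1 v_2 ≠ 0; then v_{j-1} := N · v_j for j = 2, …, 2.

Pick v_2 = (0, 1, 0, 0)ᵀ.
Then v_1 = N · v_2 = (1, 0, 0, -1)ᵀ.

Sanity check: (A − (1)·I) v_1 = (0, 0, 0, 0)ᵀ = 0. ✓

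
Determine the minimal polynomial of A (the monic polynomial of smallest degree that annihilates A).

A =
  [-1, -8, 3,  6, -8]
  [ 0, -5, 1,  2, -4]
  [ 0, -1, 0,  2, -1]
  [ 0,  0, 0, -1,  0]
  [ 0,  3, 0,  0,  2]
x^3 + 3*x^2 + 3*x + 1

The characteristic polynomial is χ_A(x) = (x + 1)^5, so the eigenvalues are known. The minimal polynomial is
  m_A(x) = Π_λ (x − λ)^{k_λ}
where k_λ is the size of the *largest* Jordan block for λ (equivalently, the smallest k with (A − λI)^k v = 0 for every generalised eigenvector v of λ).

  λ = -1: largest Jordan block has size 3, contributing (x + 1)^3

So m_A(x) = (x + 1)^3 = x^3 + 3*x^2 + 3*x + 1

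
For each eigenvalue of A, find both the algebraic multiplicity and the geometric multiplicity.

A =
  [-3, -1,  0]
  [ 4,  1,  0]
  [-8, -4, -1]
λ = -1: alg = 3, geom = 2

Step 1 — factor the characteristic polynomial to read off the algebraic multiplicities:
  χ_A(x) = (x + 1)^3

Step 2 — compute geometric multiplicities via the rank-nullity identity g(λ) = n − rank(A − λI):
  rank(A − (-1)·I) = 1, so dim ker(A − (-1)·I) = n − 1 = 2

Summary:
  λ = -1: algebraic multiplicity = 3, geometric multiplicity = 2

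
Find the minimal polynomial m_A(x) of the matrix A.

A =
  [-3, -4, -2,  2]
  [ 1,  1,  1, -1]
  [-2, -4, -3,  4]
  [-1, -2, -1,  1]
x^3 + 3*x^2 + 3*x + 1

The characteristic polynomial is χ_A(x) = (x + 1)^4, so the eigenvalues are known. The minimal polynomial is
  m_A(x) = Π_λ (x − λ)^{k_λ}
where k_λ is the size of the *largest* Jordan block for λ (equivalently, the smallest k with (A − λI)^k v = 0 for every generalised eigenvector v of λ).

  λ = -1: largest Jordan block has size 3, contributing (x + 1)^3

So m_A(x) = (x + 1)^3 = x^3 + 3*x^2 + 3*x + 1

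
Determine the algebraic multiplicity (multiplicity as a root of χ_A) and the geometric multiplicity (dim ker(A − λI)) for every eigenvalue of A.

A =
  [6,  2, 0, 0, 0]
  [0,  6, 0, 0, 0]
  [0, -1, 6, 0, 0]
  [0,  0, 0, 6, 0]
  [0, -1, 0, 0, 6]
λ = 6: alg = 5, geom = 4

Step 1 — factor the characteristic polynomial to read off the algebraic multiplicities:
  χ_A(x) = (x - 6)^5

Step 2 — compute geometric multiplicities via the rank-nullity identity g(λ) = n − rank(A − λI):
  rank(A − (6)·I) = 1, so dim ker(A − (6)·I) = n − 1 = 4

Summary:
  λ = 6: algebraic multiplicity = 5, geometric multiplicity = 4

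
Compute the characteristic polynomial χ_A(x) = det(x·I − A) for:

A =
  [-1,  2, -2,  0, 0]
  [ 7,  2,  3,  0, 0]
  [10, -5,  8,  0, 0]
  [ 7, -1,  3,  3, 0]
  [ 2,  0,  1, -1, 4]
x^5 - 16*x^4 + 102*x^3 - 324*x^2 + 513*x - 324

Expanding det(x·I − A) (e.g. by cofactor expansion or by noting that A is similar to its Jordan form J, which has the same characteristic polynomial as A) gives
  χ_A(x) = x^5 - 16*x^4 + 102*x^3 - 324*x^2 + 513*x - 324
which factors as (x - 4)*(x - 3)^4. The eigenvalues (with algebraic multiplicities) are λ = 3 with multiplicity 4, λ = 4 with multiplicity 1.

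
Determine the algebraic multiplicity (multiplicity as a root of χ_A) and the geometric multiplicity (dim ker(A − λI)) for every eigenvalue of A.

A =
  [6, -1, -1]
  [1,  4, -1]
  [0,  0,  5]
λ = 5: alg = 3, geom = 2

Step 1 — factor the characteristic polynomial to read off the algebraic multiplicities:
  χ_A(x) = (x - 5)^3

Step 2 — compute geometric multiplicities via the rank-nullity identity g(λ) = n − rank(A − λI):
  rank(A − (5)·I) = 1, so dim ker(A − (5)·I) = n − 1 = 2

Summary:
  λ = 5: algebraic multiplicity = 3, geometric multiplicity = 2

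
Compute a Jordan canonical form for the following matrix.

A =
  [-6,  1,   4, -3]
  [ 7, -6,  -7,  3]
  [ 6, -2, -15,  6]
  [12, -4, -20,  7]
J_3(-5) ⊕ J_1(-5)

The characteristic polynomial is
  det(x·I − A) = x^4 + 20*x^3 + 150*x^2 + 500*x + 625 = (x + 5)^4

Eigenvalues and multiplicities (the geometric multiplicity of λ is n − rank(A − λI), which equals the number of Jordan blocks for λ):
  λ = -5: algebraic multiplicity = 4, geometric multiplicity = 2

Determining the block sizes for each eigenvalue:
  λ = -5: with am = 4 and gm = 2, the partition is not yet determined (e.g. several partitions of 4 into 2 parts exist). Let N = A − (-5)·I. Computing rank(N^1) = 2, rank(N^2) = 1, rank(N^3) = 0; the number of blocks of size ≥ j is rank(N^{j−1}) − rank(N^j), giving [2, 1, 1]. So we have 1 block(s) of size 3, 1 block(s) of size 1 → block sizes [3, 1]

Assembling the blocks gives a Jordan form
J =
  [-5,  1,  0,  0]
  [ 0, -5,  1,  0]
  [ 0,  0, -5,  0]
  [ 0,  0,  0, -5]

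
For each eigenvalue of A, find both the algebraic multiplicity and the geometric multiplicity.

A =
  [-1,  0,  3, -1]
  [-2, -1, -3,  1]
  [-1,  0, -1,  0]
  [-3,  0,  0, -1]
λ = -1: alg = 4, geom = 2

Step 1 — factor the characteristic polynomial to read off the algebraic multiplicities:
  χ_A(x) = (x + 1)^4

Step 2 — compute geometric multiplicities via the rank-nullity identity g(λ) = n − rank(A − λI):
  rank(A − (-1)·I) = 2, so dim ker(A − (-1)·I) = n − 2 = 2

Summary:
  λ = -1: algebraic multiplicity = 4, geometric multiplicity = 2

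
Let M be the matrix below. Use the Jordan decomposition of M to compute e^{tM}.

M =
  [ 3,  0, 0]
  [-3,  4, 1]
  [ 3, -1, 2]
e^{tM} =
  [exp(3*t), 0, 0]
  [-3*t*exp(3*t), t*exp(3*t) + exp(3*t), t*exp(3*t)]
  [3*t*exp(3*t), -t*exp(3*t), -t*exp(3*t) + exp(3*t)]

Strategy: write M = P · J · P⁻¹ where J is a Jordan canonical form, so e^{tM} = P · e^{tJ} · P⁻¹, and e^{tJ} can be computed block-by-block.

M has Jordan form
J =
  [3, 1, 0]
  [0, 3, 0]
  [0, 0, 3]
(up to reordering of blocks).

Per-block formulas:
  For a 1×1 block at λ = 3: exp(t · [3]) = [e^(3t)].
  For a 2×2 Jordan block J_2(3): exp(t · J_2(3)) = e^(3t)·(I + t·N), where N is the 2×2 nilpotent shift.

After assembling e^{tJ} and conjugating by P, we get:

e^{tM} =
  [exp(3*t), 0, 0]
  [-3*t*exp(3*t), t*exp(3*t) + exp(3*t), t*exp(3*t)]
  [3*t*exp(3*t), -t*exp(3*t), -t*exp(3*t) + exp(3*t)]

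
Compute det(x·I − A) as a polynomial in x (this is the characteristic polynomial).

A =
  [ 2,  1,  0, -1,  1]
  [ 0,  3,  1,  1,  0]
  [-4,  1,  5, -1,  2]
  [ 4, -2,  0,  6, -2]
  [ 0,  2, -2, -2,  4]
x^5 - 20*x^4 + 160*x^3 - 640*x^2 + 1280*x - 1024

Expanding det(x·I − A) (e.g. by cofactor expansion or by noting that A is similar to its Jordan form J, which has the same characteristic polynomial as A) gives
  χ_A(x) = x^5 - 20*x^4 + 160*x^3 - 640*x^2 + 1280*x - 1024
which factors as (x - 4)^5. The eigenvalues (with algebraic multiplicities) are λ = 4 with multiplicity 5.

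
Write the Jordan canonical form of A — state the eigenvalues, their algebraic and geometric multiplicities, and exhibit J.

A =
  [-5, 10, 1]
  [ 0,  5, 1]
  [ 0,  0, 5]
J_1(-5) ⊕ J_2(5)

The characteristic polynomial is
  det(x·I − A) = x^3 - 5*x^2 - 25*x + 125 = (x - 5)^2*(x + 5)

Eigenvalues and multiplicities (the geometric multiplicity of λ is n − rank(A − λI), which equals the number of Jordan blocks for λ):
  λ = -5: algebraic multiplicity = 1, geometric multiplicity = 1
  λ = 5: algebraic multiplicity = 2, geometric multiplicity = 1

Determining the block sizes for each eigenvalue:
  λ = -5: one block (gm = 1), so the single block has size am = 1 → block sizes [1]
  λ = 5: one block (gm = 1), so the single block has size am = 2 → block sizes [2]

Assembling the blocks gives a Jordan form
J =
  [-5, 0, 0]
  [ 0, 5, 1]
  [ 0, 0, 5]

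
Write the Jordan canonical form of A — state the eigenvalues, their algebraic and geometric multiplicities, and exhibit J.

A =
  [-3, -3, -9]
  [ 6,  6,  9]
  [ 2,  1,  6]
J_2(3) ⊕ J_1(3)

The characteristic polynomial is
  det(x·I − A) = x^3 - 9*x^2 + 27*x - 27 = (x - 3)^3

Eigenvalues and multiplicities (the geometric multiplicity of λ is n − rank(A − λI), which equals the number of Jordan blocks for λ):
  λ = 3: algebraic multiplicity = 3, geometric multiplicity = 2

Determining the block sizes for each eigenvalue:
  λ = 3: 2 blocks summing to 3 forces exactly one block of size 2 and the rest size 1 → block sizes [2, 1]

Assembling the blocks gives a Jordan form
J =
  [3, 1, 0]
  [0, 3, 0]
  [0, 0, 3]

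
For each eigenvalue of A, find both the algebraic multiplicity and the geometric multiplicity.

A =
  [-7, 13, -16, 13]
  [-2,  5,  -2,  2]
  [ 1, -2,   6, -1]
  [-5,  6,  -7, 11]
λ = 3: alg = 3, geom = 1; λ = 6: alg = 1, geom = 1

Step 1 — factor the characteristic polynomial to read off the algebraic multiplicities:
  χ_A(x) = (x - 6)*(x - 3)^3

Step 2 — compute geometric multiplicities via the rank-nullity identity g(λ) = n − rank(A − λI):
  rank(A − (3)·I) = 3, so dim ker(A − (3)·I) = n − 3 = 1
  rank(A − (6)·I) = 3, so dim ker(A − (6)·I) = n − 3 = 1

Summary:
  λ = 3: algebraic multiplicity = 3, geometric multiplicity = 1
  λ = 6: algebraic multiplicity = 1, geometric multiplicity = 1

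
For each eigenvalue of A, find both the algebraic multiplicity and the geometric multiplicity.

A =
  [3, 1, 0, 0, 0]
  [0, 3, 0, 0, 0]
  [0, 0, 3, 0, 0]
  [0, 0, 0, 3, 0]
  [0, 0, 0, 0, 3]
λ = 3: alg = 5, geom = 4

Step 1 — factor the characteristic polynomial to read off the algebraic multiplicities:
  χ_A(x) = (x - 3)^5

Step 2 — compute geometric multiplicities via the rank-nullity identity g(λ) = n − rank(A − λI):
  rank(A − (3)·I) = 1, so dim ker(A − (3)·I) = n − 1 = 4

Summary:
  λ = 3: algebraic multiplicity = 5, geometric multiplicity = 4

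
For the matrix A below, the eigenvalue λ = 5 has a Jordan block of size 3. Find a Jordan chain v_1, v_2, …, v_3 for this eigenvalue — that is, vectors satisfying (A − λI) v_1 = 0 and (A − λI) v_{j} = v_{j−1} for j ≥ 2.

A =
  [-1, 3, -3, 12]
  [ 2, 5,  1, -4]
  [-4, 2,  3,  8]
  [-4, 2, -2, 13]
A Jordan chain for λ = 5 of length 3:
v_1 = (6, 0, 4, 4)ᵀ
v_2 = (-6, 2, -4, -4)ᵀ
v_3 = (1, 0, 0, 0)ᵀ

Let N = A − (5)·I. We want v_3 with N^3 v_3 = 0 but N^2 v_3 ≠ 0; then v_{j-1} := N · v_j for j = 3, …, 2.

Pick v_3 = (1, 0, 0, 0)ᵀ.
Then v_2 = N · v_3 = (-6, 2, -4, -4)ᵀ.
Then v_1 = N · v_2 = (6, 0, 4, 4)ᵀ.

Sanity check: (A − (5)·I) v_1 = (0, 0, 0, 0)ᵀ = 0. ✓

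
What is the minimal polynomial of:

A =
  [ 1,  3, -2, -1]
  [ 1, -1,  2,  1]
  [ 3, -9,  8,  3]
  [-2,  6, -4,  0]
x^2 - 4*x + 4

The characteristic polynomial is χ_A(x) = (x - 2)^4, so the eigenvalues are known. The minimal polynomial is
  m_A(x) = Π_λ (x − λ)^{k_λ}
where k_λ is the size of the *largest* Jordan block for λ (equivalently, the smallest k with (A − λI)^k v = 0 for every generalised eigenvector v of λ).

  λ = 2: largest Jordan block has size 2, contributing (x − 2)^2

So m_A(x) = (x - 2)^2 = x^2 - 4*x + 4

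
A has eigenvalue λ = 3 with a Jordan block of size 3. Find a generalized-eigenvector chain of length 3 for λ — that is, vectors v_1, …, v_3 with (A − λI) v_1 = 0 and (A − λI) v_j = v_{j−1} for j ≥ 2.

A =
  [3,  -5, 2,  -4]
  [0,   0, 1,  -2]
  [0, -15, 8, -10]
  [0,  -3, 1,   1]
A Jordan chain for λ = 3 of length 3:
v_1 = (-3, 0, 0, 0)ᵀ
v_2 = (-5, -3, -15, -3)ᵀ
v_3 = (0, 1, 0, 0)ᵀ

Let N = A − (3)·I. We want v_3 with N^3 v_3 = 0 but N^2 v_3 ≠ 0; then v_{j-1} := N · v_j for j = 3, …, 2.

Pick v_3 = (0, 1, 0, 0)ᵀ.
Then v_2 = N · v_3 = (-5, -3, -15, -3)ᵀ.
Then v_1 = N · v_2 = (-3, 0, 0, 0)ᵀ.

Sanity check: (A − (3)·I) v_1 = (0, 0, 0, 0)ᵀ = 0. ✓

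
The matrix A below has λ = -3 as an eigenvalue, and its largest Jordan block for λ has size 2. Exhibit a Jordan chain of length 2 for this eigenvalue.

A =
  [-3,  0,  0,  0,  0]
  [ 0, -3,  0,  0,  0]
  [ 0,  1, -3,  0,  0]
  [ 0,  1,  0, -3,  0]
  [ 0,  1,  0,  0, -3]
A Jordan chain for λ = -3 of length 2:
v_1 = (0, 0, 1, 1, 1)ᵀ
v_2 = (0, 1, 0, 0, 0)ᵀ

Let N = A − (-3)·I. We want v_2 with N^2 v_2 = 0 but N^1 v_2 ≠ 0; then v_{j-1} := N · v_j for j = 2, …, 2.

Pick v_2 = (0, 1, 0, 0, 0)ᵀ.
Then v_1 = N · v_2 = (0, 0, 1, 1, 1)ᵀ.

Sanity check: (A − (-3)·I) v_1 = (0, 0, 0, 0, 0)ᵀ = 0. ✓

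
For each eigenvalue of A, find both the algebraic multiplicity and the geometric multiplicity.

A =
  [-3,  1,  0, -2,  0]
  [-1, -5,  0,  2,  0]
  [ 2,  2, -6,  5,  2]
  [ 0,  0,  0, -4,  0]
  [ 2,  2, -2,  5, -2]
λ = -4: alg = 5, geom = 3

Step 1 — factor the characteristic polynomial to read off the algebraic multiplicities:
  χ_A(x) = (x + 4)^5

Step 2 — compute geometric multiplicities via the rank-nullity identity g(λ) = n − rank(A − λI):
  rank(A − (-4)·I) = 2, so dim ker(A − (-4)·I) = n − 2 = 3

Summary:
  λ = -4: algebraic multiplicity = 5, geometric multiplicity = 3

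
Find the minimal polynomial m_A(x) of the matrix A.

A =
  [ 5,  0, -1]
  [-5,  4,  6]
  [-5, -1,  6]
x^3 - 15*x^2 + 75*x - 125

The characteristic polynomial is χ_A(x) = (x - 5)^3, so the eigenvalues are known. The minimal polynomial is
  m_A(x) = Π_λ (x − λ)^{k_λ}
where k_λ is the size of the *largest* Jordan block for λ (equivalently, the smallest k with (A − λI)^k v = 0 for every generalised eigenvector v of λ).

  λ = 5: largest Jordan block has size 3, contributing (x − 5)^3

So m_A(x) = (x - 5)^3 = x^3 - 15*x^2 + 75*x - 125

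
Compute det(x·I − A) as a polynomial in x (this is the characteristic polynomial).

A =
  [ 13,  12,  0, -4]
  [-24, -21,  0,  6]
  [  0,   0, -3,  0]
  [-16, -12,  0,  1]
x^4 + 10*x^3 + 36*x^2 + 54*x + 27

Expanding det(x·I − A) (e.g. by cofactor expansion or by noting that A is similar to its Jordan form J, which has the same characteristic polynomial as A) gives
  χ_A(x) = x^4 + 10*x^3 + 36*x^2 + 54*x + 27
which factors as (x + 1)*(x + 3)^3. The eigenvalues (with algebraic multiplicities) are λ = -3 with multiplicity 3, λ = -1 with multiplicity 1.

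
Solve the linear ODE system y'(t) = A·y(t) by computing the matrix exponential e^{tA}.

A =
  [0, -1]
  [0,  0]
e^{tA} =
  [1, -t]
  [0, 1]

Strategy: write A = P · J · P⁻¹ where J is a Jordan canonical form, so e^{tA} = P · e^{tJ} · P⁻¹, and e^{tJ} can be computed block-by-block.

A has Jordan form
J =
  [0, 1]
  [0, 0]
(up to reordering of blocks).

Per-block formulas:
  For a 2×2 Jordan block J_2(0): exp(t · J_2(0)) = e^(0t)·(I + t·N), where N is the 2×2 nilpotent shift.

After assembling e^{tJ} and conjugating by P, we get:

e^{tA} =
  [1, -t]
  [0, 1]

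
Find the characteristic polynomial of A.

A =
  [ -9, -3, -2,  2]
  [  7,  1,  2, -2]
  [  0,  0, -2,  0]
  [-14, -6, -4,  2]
x^4 + 8*x^3 + 24*x^2 + 32*x + 16

Expanding det(x·I − A) (e.g. by cofactor expansion or by noting that A is similar to its Jordan form J, which has the same characteristic polynomial as A) gives
  χ_A(x) = x^4 + 8*x^3 + 24*x^2 + 32*x + 16
which factors as (x + 2)^4. The eigenvalues (with algebraic multiplicities) are λ = -2 with multiplicity 4.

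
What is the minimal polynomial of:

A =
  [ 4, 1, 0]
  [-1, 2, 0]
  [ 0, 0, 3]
x^2 - 6*x + 9

The characteristic polynomial is χ_A(x) = (x - 3)^3, so the eigenvalues are known. The minimal polynomial is
  m_A(x) = Π_λ (x − λ)^{k_λ}
where k_λ is the size of the *largest* Jordan block for λ (equivalently, the smallest k with (A − λI)^k v = 0 for every generalised eigenvector v of λ).

  λ = 3: largest Jordan block has size 2, contributing (x − 3)^2

So m_A(x) = (x - 3)^2 = x^2 - 6*x + 9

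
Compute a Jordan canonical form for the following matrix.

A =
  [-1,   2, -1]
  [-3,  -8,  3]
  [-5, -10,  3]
J_2(-2) ⊕ J_1(-2)

The characteristic polynomial is
  det(x·I − A) = x^3 + 6*x^2 + 12*x + 8 = (x + 2)^3

Eigenvalues and multiplicities (the geometric multiplicity of λ is n − rank(A − λI), which equals the number of Jordan blocks for λ):
  λ = -2: algebraic multiplicity = 3, geometric multiplicity = 2

Determining the block sizes for each eigenvalue:
  λ = -2: 2 blocks summing to 3 forces exactly one block of size 2 and the rest size 1 → block sizes [2, 1]

Assembling the blocks gives a Jordan form
J =
  [-2,  1,  0]
  [ 0, -2,  0]
  [ 0,  0, -2]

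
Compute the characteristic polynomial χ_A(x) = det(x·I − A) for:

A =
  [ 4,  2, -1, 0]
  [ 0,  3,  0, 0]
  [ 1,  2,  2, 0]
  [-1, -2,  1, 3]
x^4 - 12*x^3 + 54*x^2 - 108*x + 81

Expanding det(x·I − A) (e.g. by cofactor expansion or by noting that A is similar to its Jordan form J, which has the same characteristic polynomial as A) gives
  χ_A(x) = x^4 - 12*x^3 + 54*x^2 - 108*x + 81
which factors as (x - 3)^4. The eigenvalues (with algebraic multiplicities) are λ = 3 with multiplicity 4.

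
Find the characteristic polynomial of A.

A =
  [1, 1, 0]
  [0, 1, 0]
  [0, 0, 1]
x^3 - 3*x^2 + 3*x - 1

Expanding det(x·I − A) (e.g. by cofactor expansion or by noting that A is similar to its Jordan form J, which has the same characteristic polynomial as A) gives
  χ_A(x) = x^3 - 3*x^2 + 3*x - 1
which factors as (x - 1)^3. The eigenvalues (with algebraic multiplicities) are λ = 1 with multiplicity 3.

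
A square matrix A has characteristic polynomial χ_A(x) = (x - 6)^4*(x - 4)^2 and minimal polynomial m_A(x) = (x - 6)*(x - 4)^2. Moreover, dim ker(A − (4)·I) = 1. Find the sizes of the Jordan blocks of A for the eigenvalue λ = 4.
Block sizes for λ = 4: [2]

Step 1 — from the characteristic polynomial, algebraic multiplicity of λ = 4 is 2. From dim ker(A − (4)·I) = 1, there are exactly 1 Jordan blocks for λ = 4.
Step 2 — from the minimal polynomial, the factor (x − 4)^2 tells us the largest block for λ = 4 has size 2.
Step 3 — with total size 2, 1 blocks, and largest block 2, the block sizes (in nonincreasing order) are [2].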